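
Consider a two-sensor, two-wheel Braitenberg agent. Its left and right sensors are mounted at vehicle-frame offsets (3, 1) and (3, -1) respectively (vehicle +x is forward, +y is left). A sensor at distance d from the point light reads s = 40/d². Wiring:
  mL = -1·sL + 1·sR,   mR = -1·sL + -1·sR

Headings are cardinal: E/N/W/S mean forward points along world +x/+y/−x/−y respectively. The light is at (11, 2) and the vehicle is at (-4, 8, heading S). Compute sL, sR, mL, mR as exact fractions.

left sensor world pos  = (-3, 5); dL² = 205
right sensor world pos = (-5, 5); dR² = 265
sL = 40/205 = 8/41
sR = 40/265 = 8/53
mL = -1·sL + 1·sR = -96/2173
mR = -1·sL + -1·sR = -752/2173

8/41 8/53 -96/2173 -752/2173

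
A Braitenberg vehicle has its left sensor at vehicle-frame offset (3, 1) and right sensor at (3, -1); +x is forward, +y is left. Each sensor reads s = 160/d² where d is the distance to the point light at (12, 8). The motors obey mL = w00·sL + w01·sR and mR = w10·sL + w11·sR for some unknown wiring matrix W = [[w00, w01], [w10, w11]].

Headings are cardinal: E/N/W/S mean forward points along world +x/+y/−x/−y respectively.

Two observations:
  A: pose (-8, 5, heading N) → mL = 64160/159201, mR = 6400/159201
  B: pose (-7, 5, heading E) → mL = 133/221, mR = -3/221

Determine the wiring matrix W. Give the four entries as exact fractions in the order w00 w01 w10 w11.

obs A: pose=(-8,5,N) → sL=160/441, sR=160/361, mL=64160/159201, mR=6400/159201
obs B: pose=(-7,5,E) → sL=8/13, sR=10/17, mL=133/221, mR=-3/221
sensor matrix S = [[160/441, 160/361], [8/13, 10/17]]; det S = -2087360/35183421
solve [mL_A; mL_B] = S·[w00; w01] and [mR_A; mR_B] = S·[w10; w11]:
  w00 = 1/2, w01 = 1/2, w10 = -1/2, w11 = 1/2

1/2 1/2 -1/2 1/2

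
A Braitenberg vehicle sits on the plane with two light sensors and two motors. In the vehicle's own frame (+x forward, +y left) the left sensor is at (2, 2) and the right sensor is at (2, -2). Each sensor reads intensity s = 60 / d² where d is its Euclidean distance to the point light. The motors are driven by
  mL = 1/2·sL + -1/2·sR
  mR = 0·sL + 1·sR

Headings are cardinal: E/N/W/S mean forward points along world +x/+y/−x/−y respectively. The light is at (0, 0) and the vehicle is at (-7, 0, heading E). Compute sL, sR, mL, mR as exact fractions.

60/29 60/29 0 60/29

left sensor world pos  = (-5, 2); dL² = 29
right sensor world pos = (-5, -2); dR² = 29
sL = 60/29 = 60/29
sR = 60/29 = 60/29
mL = 1/2·sL + -1/2·sR = 0
mR = 0·sL + 1·sR = 60/29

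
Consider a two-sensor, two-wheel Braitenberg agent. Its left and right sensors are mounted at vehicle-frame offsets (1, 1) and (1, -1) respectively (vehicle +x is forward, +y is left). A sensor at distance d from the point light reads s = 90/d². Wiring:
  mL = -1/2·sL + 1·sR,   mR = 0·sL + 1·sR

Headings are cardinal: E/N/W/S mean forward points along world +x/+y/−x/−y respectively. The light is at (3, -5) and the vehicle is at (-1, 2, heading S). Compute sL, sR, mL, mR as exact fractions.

left sensor world pos  = (0, 1); dL² = 45
right sensor world pos = (-2, 1); dR² = 61
sL = 90/45 = 2
sR = 90/61 = 90/61
mL = -1/2·sL + 1·sR = 29/61
mR = 0·sL + 1·sR = 90/61

2 90/61 29/61 90/61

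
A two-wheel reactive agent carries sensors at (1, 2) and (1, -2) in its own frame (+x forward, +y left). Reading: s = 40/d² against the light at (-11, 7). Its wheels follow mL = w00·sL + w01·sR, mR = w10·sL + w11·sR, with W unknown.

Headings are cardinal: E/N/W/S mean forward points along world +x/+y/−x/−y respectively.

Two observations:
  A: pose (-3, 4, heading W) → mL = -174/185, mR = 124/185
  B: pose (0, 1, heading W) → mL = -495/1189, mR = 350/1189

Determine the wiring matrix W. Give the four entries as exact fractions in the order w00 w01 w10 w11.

obs A: pose=(-3,4,W) → sL=20/37, sR=4/5, mL=-174/185, mR=124/185
obs B: pose=(0,1,W) → sL=10/41, sR=10/29, mL=-495/1189, mR=350/1189
sensor matrix S = [[20/37, 4/5], [10/41, 10/29]]; det S = -384/43993
solve [mL_A; mL_B] = S·[w00; w01] and [mR_A; mR_B] = S·[w10; w11]:
  w00 = -1, w01 = -1/2, w10 = 1/2, w11 = 1/2

-1 -1/2 1/2 1/2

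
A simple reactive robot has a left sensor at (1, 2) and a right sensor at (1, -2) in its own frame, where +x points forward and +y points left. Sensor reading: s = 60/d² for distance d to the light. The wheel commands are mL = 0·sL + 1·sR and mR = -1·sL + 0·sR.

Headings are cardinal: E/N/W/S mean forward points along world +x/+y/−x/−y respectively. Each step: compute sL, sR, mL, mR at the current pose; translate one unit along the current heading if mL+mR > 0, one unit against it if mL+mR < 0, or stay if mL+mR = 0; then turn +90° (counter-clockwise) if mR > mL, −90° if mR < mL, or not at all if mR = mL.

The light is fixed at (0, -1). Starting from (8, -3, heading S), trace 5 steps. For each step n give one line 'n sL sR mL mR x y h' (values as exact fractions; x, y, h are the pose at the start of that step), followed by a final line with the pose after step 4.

n=0: pose=(8,-3,S); sL=60/109, sR=4/3; mL=4/3, mR=-60/109; mL+mR=256/327 → advance +1; mR−mL=-616/327 → turn -1·90°
n=1: pose=(8,-4,W); sL=30/37, sR=6/5; mL=6/5, mR=-30/37; mL+mR=72/185 → advance +1; mR−mL=-372/185 → turn -1·90°
n=2: pose=(7,-4,N); sL=60/29, sR=12/17; mL=12/17, mR=-60/29; mL+mR=-672/493 → advance -1; mR−mL=-1368/493 → turn -1·90°
n=3: pose=(7,-5,E); sL=15/17, sR=3/5; mL=3/5, mR=-15/17; mL+mR=-24/85 → advance -1; mR−mL=-126/85 → turn -1·90°
n=4: pose=(6,-5,S); sL=60/89, sR=60/41; mL=60/41, mR=-60/89; mL+mR=2880/3649 → advance +1; mR−mL=-7800/3649 → turn -1·90°

0 60/109 4/3 4/3 -60/109 8 -3 S
1 30/37 6/5 6/5 -30/37 8 -4 W
2 60/29 12/17 12/17 -60/29 7 -4 N
3 15/17 3/5 3/5 -15/17 7 -5 E
4 60/89 60/41 60/41 -60/89 6 -5 S
final 6 -6 W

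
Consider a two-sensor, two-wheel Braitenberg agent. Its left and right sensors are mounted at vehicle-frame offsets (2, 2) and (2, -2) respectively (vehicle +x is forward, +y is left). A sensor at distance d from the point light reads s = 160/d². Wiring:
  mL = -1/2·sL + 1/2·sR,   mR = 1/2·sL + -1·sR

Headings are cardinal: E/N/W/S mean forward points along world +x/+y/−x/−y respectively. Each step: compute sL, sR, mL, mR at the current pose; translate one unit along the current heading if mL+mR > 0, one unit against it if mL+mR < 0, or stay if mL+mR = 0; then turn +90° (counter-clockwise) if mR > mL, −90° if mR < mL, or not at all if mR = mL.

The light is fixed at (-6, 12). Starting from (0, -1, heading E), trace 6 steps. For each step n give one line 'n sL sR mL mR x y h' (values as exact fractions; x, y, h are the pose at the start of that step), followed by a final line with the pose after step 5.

n=0: pose=(0,-1,E); sL=32/37, sR=160/289; mL=-1664/10693, mR=-1296/10693; mL+mR=-80/289 → advance -1; mR−mL=368/10693 → turn +1·90°
n=1: pose=(-1,-1,N); sL=16/13, sR=16/17; mL=-32/221, mR=-72/221; mL+mR=-8/17 → advance -1; mR−mL=-40/221 → turn -1·90°
n=2: pose=(-1,-2,E); sL=160/193, sR=32/61; mL=-1792/11773, mR=-1296/11773; mL+mR=-16/61 → advance -1; mR−mL=496/11773 → turn +1·90°
n=3: pose=(-2,-2,N); sL=40/37, sR=8/9; mL=-32/333, mR=-116/333; mL+mR=-4/9 → advance -1; mR−mL=-28/111 → turn -1·90°
n=4: pose=(-2,-3,E); sL=32/41, sR=32/65; mL=-384/2665, mR=-272/2665; mL+mR=-16/65 → advance -1; mR−mL=112/2665 → turn +1·90°
n=5: pose=(-3,-3,N); sL=16/17, sR=80/97; mL=-96/1649, mR=-584/1649; mL+mR=-40/97 → advance -1; mR−mL=-488/1649 → turn -1·90°

0 32/37 160/289 -1664/10693 -1296/10693 0 -1 E
1 16/13 16/17 -32/221 -72/221 -1 -1 N
2 160/193 32/61 -1792/11773 -1296/11773 -1 -2 E
3 40/37 8/9 -32/333 -116/333 -2 -2 N
4 32/41 32/65 -384/2665 -272/2665 -2 -3 E
5 16/17 80/97 -96/1649 -584/1649 -3 -3 N
final -3 -4 E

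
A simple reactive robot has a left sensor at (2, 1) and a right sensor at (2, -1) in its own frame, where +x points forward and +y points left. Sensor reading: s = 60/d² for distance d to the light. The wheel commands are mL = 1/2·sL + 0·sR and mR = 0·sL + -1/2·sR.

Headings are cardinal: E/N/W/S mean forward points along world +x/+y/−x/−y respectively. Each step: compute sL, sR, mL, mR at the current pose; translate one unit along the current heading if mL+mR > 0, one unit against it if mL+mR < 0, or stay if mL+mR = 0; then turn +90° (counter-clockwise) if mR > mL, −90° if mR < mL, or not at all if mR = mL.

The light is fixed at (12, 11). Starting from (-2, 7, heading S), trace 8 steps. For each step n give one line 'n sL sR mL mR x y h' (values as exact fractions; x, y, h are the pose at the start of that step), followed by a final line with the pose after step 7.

n=0: pose=(-2,7,S); sL=12/41, sR=20/87; mL=6/41, mR=-10/87; mL+mR=112/3567 → advance +1; mR−mL=-932/3567 → turn -1·90°
n=1: pose=(-2,6,W); sL=15/73, sR=15/68; mL=15/146, mR=-15/136; mL+mR=-75/9928 → advance -1; mR−mL=-2115/9928 → turn -1·90°
n=2: pose=(-1,6,N); sL=12/41, sR=20/51; mL=6/41, mR=-10/51; mL+mR=-104/2091 → advance -1; mR−mL=-716/2091 → turn -1·90°
n=3: pose=(-1,5,E); sL=30/73, sR=6/17; mL=15/73, mR=-3/17; mL+mR=36/1241 → advance +1; mR−mL=-474/1241 → turn -1·90°
n=4: pose=(0,5,S); sL=12/37, sR=60/233; mL=6/37, mR=-30/233; mL+mR=288/8621 → advance +1; mR−mL=-2508/8621 → turn -1·90°
n=5: pose=(0,4,W); sL=3/13, sR=15/58; mL=3/26, mR=-15/116; mL+mR=-21/1508 → advance -1; mR−mL=-369/1508 → turn -1·90°
n=6: pose=(1,4,N); sL=60/169, sR=12/25; mL=30/169, mR=-6/25; mL+mR=-264/4225 → advance -1; mR−mL=-1764/4225 → turn -1·90°
n=7: pose=(1,3,E); sL=6/13, sR=10/27; mL=3/13, mR=-5/27; mL+mR=16/351 → advance +1; mR−mL=-146/351 → turn -1·90°

0 12/41 20/87 6/41 -10/87 -2 7 S
1 15/73 15/68 15/146 -15/136 -2 6 W
2 12/41 20/51 6/41 -10/51 -1 6 N
3 30/73 6/17 15/73 -3/17 -1 5 E
4 12/37 60/233 6/37 -30/233 0 5 S
5 3/13 15/58 3/26 -15/116 0 4 W
6 60/169 12/25 30/169 -6/25 1 4 N
7 6/13 10/27 3/13 -5/27 1 3 E
final 2 3 S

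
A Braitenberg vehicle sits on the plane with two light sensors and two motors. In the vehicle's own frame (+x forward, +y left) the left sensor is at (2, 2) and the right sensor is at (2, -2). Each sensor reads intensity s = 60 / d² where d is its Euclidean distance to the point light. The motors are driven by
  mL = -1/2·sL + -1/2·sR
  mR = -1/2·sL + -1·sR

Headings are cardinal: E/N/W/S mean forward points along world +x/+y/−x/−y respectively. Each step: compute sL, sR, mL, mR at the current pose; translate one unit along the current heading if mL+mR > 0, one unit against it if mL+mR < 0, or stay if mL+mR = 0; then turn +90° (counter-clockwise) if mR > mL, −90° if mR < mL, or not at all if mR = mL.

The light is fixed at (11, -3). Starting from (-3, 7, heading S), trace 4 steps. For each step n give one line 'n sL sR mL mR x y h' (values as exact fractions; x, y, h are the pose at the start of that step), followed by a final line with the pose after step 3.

n=0: pose=(-3,7,S); sL=15/52, sR=3/16; mL=-99/416, mR=-69/208; mL+mR=-237/416 → advance -1; mR−mL=-3/32 → turn -1·90°
n=1: pose=(-3,8,W); sL=60/337, sR=12/85; mL=-4572/28645, mR=-6594/28645; mL+mR=-11166/28645 → advance -1; mR−mL=-6/85 → turn -1·90°
n=2: pose=(-2,8,N); sL=30/197, sR=6/29; mL=-1026/5713, mR=-1617/5713; mL+mR=-2643/5713 → advance -1; mR−mL=-3/29 → turn -1·90°
n=3: pose=(-2,7,E); sL=12/53, sR=12/37; mL=-540/1961, mR=-858/1961; mL+mR=-1398/1961 → advance -1; mR−mL=-6/37 → turn -1·90°

0 15/52 3/16 -99/416 -69/208 -3 7 S
1 60/337 12/85 -4572/28645 -6594/28645 -3 8 W
2 30/197 6/29 -1026/5713 -1617/5713 -2 8 N
3 12/53 12/37 -540/1961 -858/1961 -2 7 E
final -3 7 S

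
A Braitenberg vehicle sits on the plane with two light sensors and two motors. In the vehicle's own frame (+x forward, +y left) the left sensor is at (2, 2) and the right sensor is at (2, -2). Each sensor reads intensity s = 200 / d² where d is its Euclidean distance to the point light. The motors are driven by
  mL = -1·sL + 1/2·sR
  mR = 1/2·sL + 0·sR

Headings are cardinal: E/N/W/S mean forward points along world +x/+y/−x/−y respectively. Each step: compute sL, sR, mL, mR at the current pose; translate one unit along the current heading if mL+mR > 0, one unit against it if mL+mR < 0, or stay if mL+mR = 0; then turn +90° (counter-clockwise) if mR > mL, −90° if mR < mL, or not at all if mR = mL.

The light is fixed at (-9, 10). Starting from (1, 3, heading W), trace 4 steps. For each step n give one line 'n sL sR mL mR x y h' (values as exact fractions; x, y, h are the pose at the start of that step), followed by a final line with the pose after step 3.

n=0: pose=(1,3,W); sL=40/29, sR=200/89; mL=-660/2581, mR=20/29; mL+mR=1120/2581 → advance +1; mR−mL=2440/2581 → turn +1·90°
n=1: pose=(0,3,S); sL=100/101, sR=20/13; mL=-290/1313, mR=50/101; mL+mR=360/1313 → advance +1; mR−mL=940/1313 → turn +1·90°
n=2: pose=(0,2,E); sL=200/157, sR=200/221; mL=-28500/34697, mR=100/157; mL+mR=-6400/34697 → advance -1; mR−mL=50600/34697 → turn +1·90°
n=3: pose=(-1,2,N); sL=25/9, sR=25/17; mL=-625/306, mR=25/18; mL+mR=-100/153 → advance -1; mR−mL=175/51 → turn +1·90°

0 40/29 200/89 -660/2581 20/29 1 3 W
1 100/101 20/13 -290/1313 50/101 0 3 S
2 200/157 200/221 -28500/34697 100/157 0 2 E
3 25/9 25/17 -625/306 25/18 -1 2 N
final -1 1 W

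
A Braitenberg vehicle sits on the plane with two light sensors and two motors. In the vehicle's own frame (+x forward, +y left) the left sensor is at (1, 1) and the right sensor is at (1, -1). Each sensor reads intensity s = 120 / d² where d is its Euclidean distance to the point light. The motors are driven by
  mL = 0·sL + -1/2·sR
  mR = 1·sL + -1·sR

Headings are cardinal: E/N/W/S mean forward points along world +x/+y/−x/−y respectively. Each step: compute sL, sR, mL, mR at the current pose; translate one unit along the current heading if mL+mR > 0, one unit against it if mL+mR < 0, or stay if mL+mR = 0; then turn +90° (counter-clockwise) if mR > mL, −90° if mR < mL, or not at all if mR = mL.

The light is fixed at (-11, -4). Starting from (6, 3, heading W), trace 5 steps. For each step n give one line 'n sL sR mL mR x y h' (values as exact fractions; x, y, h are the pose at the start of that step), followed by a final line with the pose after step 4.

n=0: pose=(6,3,W); sL=30/73, sR=3/8; mL=-3/16, mR=21/584; mL+mR=-177/1168 → advance -1; mR−mL=261/1168 → turn +1·90°
n=1: pose=(7,3,S); sL=120/397, sR=24/65; mL=-12/65, mR=-1728/25805; mL+mR=-6492/25805 → advance -1; mR−mL=3036/25805 → turn +1·90°
n=2: pose=(7,4,E); sL=60/221, sR=12/41; mL=-6/41, mR=-192/9061; mL+mR=-1518/9061 → advance -1; mR−mL=1134/9061 → turn +1·90°
n=3: pose=(6,4,N); sL=120/337, sR=8/27; mL=-4/27, mR=544/9099; mL+mR=-268/3033 → advance -1; mR−mL=1892/9099 → turn +1·90°
n=4: pose=(6,3,W); sL=30/73, sR=3/8; mL=-3/16, mR=21/584; mL+mR=-177/1168 → advance -1; mR−mL=261/1168 → turn +1·90°

0 30/73 3/8 -3/16 21/584 6 3 W
1 120/397 24/65 -12/65 -1728/25805 7 3 S
2 60/221 12/41 -6/41 -192/9061 7 4 E
3 120/337 8/27 -4/27 544/9099 6 4 N
4 30/73 3/8 -3/16 21/584 6 3 W
final 7 3 S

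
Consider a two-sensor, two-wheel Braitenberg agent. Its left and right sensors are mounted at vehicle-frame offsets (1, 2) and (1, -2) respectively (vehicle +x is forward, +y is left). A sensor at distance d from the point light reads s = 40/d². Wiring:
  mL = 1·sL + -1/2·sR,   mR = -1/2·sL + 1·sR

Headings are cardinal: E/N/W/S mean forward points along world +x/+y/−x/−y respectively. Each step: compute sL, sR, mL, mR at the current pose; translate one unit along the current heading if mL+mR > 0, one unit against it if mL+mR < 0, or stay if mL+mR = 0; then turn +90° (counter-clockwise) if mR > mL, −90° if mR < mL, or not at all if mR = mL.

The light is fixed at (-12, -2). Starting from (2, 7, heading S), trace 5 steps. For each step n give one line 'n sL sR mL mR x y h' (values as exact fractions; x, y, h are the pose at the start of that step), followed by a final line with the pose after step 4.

0 1/8 5/26 3/104 27/208 2 7 S
1 8/65 40/261 788/16965 1556/16965 2 6 E
2 4/25 4/37 98/925 26/925 3 6 N
3 40/377 8/61 932/22997 1796/22997 3 7 E
4 5/37 5/53 345/3922 105/3922 4 7 N
final 4 8 E

n=0: pose=(2,7,S); sL=1/8, sR=5/26; mL=3/104, mR=27/208; mL+mR=33/208 → advance +1; mR−mL=21/208 → turn +1·90°
n=1: pose=(2,6,E); sL=8/65, sR=40/261; mL=788/16965, mR=1556/16965; mL+mR=2344/16965 → advance +1; mR−mL=256/5655 → turn +1·90°
n=2: pose=(3,6,N); sL=4/25, sR=4/37; mL=98/925, mR=26/925; mL+mR=124/925 → advance +1; mR−mL=-72/925 → turn -1·90°
n=3: pose=(3,7,E); sL=40/377, sR=8/61; mL=932/22997, mR=1796/22997; mL+mR=2728/22997 → advance +1; mR−mL=864/22997 → turn +1·90°
n=4: pose=(4,7,N); sL=5/37, sR=5/53; mL=345/3922, mR=105/3922; mL+mR=225/1961 → advance +1; mR−mL=-120/1961 → turn -1·90°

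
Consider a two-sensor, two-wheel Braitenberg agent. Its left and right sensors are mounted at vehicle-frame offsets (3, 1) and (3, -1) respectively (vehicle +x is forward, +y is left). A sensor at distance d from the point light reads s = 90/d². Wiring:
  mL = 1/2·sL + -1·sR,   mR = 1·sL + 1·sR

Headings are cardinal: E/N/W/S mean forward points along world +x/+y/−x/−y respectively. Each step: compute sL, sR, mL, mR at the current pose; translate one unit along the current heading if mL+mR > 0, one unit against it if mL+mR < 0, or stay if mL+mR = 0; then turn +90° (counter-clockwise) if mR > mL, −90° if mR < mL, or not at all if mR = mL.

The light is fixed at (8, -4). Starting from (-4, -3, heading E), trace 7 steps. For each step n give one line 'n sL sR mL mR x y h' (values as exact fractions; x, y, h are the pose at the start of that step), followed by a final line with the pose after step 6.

n=0: pose=(-4,-3,E); sL=18/17, sR=10/9; mL=-89/153, mR=332/153; mL+mR=27/17 → advance +1; mR−mL=421/153 → turn +1·90°
n=1: pose=(-3,-3,N); sL=9/16, sR=45/58; mL=-459/928, mR=621/464; mL+mR=27/32 → advance +1; mR−mL=1701/928 → turn +1·90°
n=2: pose=(-3,-2,W); sL=90/197, sR=18/41; mL=-1701/8077, mR=7236/8077; mL+mR=135/197 → advance +1; mR−mL=8937/8077 → turn +1·90°
n=3: pose=(-4,-2,S); sL=45/61, sR=9/17; mL=-333/2074, mR=1314/1037; mL+mR=135/122 → advance +1; mR−mL=2961/2074 → turn +1·90°
n=4: pose=(-4,-3,E); sL=18/17, sR=10/9; mL=-89/153, mR=332/153; mL+mR=27/17 → advance +1; mR−mL=421/153 → turn +1·90°
n=5: pose=(-3,-3,N); sL=9/16, sR=45/58; mL=-459/928, mR=621/464; mL+mR=27/32 → advance +1; mR−mL=1701/928 → turn +1·90°
n=6: pose=(-3,-2,W); sL=90/197, sR=18/41; mL=-1701/8077, mR=7236/8077; mL+mR=135/197 → advance +1; mR−mL=8937/8077 → turn +1·90°

0 18/17 10/9 -89/153 332/153 -4 -3 E
1 9/16 45/58 -459/928 621/464 -3 -3 N
2 90/197 18/41 -1701/8077 7236/8077 -3 -2 W
3 45/61 9/17 -333/2074 1314/1037 -4 -2 S
4 18/17 10/9 -89/153 332/153 -4 -3 E
5 9/16 45/58 -459/928 621/464 -3 -3 N
6 90/197 18/41 -1701/8077 7236/8077 -3 -2 W
final -4 -2 S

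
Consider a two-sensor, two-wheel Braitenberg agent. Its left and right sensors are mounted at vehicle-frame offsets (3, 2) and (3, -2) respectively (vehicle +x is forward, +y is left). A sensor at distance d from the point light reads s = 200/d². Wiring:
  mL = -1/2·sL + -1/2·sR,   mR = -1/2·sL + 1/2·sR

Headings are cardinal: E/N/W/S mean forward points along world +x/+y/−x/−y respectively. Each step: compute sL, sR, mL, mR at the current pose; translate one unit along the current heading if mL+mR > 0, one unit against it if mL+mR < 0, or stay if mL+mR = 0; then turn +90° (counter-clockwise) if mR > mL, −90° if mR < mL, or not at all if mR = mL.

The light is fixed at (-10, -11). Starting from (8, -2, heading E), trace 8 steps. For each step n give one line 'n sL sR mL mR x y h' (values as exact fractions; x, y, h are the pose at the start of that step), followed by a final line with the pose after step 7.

n=0: pose=(8,-2,E); sL=100/281, sR=20/49; mL=-5260/13769, mR=360/13769; mL+mR=-100/281 → advance -1; mR−mL=20/49 → turn +1·90°
n=1: pose=(7,-2,N); sL=200/369, sR=40/101; mL=-17480/37269, mR=-2720/37269; mL+mR=-200/369 → advance -1; mR−mL=40/101 → turn +1·90°
n=2: pose=(7,-3,W); sL=25/29, sR=25/37; mL=-825/1073, mR=-100/1073; mL+mR=-25/29 → advance -1; mR−mL=25/37 → turn +1·90°
n=3: pose=(8,-3,S); sL=8/17, sR=200/281; mL=-2824/4777, mR=576/4777; mL+mR=-8/17 → advance -1; mR−mL=200/281 → turn +1·90°
n=4: pose=(8,-2,E); sL=100/281, sR=20/49; mL=-5260/13769, mR=360/13769; mL+mR=-100/281 → advance -1; mR−mL=20/49 → turn +1·90°
n=5: pose=(7,-2,N); sL=200/369, sR=40/101; mL=-17480/37269, mR=-2720/37269; mL+mR=-200/369 → advance -1; mR−mL=40/101 → turn +1·90°
n=6: pose=(7,-3,W); sL=25/29, sR=25/37; mL=-825/1073, mR=-100/1073; mL+mR=-25/29 → advance -1; mR−mL=25/37 → turn +1·90°
n=7: pose=(8,-3,S); sL=8/17, sR=200/281; mL=-2824/4777, mR=576/4777; mL+mR=-8/17 → advance -1; mR−mL=200/281 → turn +1·90°

0 100/281 20/49 -5260/13769 360/13769 8 -2 E
1 200/369 40/101 -17480/37269 -2720/37269 7 -2 N
2 25/29 25/37 -825/1073 -100/1073 7 -3 W
3 8/17 200/281 -2824/4777 576/4777 8 -3 S
4 100/281 20/49 -5260/13769 360/13769 8 -2 E
5 200/369 40/101 -17480/37269 -2720/37269 7 -2 N
6 25/29 25/37 -825/1073 -100/1073 7 -3 W
7 8/17 200/281 -2824/4777 576/4777 8 -3 S
final 8 -2 E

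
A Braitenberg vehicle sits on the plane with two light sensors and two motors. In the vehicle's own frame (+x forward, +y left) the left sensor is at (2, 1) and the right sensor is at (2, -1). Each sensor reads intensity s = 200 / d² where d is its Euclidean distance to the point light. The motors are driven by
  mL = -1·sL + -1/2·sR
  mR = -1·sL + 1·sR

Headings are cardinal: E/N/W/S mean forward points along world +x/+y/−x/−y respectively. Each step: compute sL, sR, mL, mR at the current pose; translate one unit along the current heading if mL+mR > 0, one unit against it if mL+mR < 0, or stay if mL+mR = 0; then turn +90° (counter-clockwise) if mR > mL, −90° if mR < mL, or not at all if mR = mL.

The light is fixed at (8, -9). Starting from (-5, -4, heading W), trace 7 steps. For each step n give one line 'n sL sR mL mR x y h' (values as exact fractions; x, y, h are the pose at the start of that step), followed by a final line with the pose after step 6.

0 200/241 200/261 -76300/62901 -4000/62901 -5 -4 W
1 20/13 100/89 -2430/1157 -480/1157 -4 -4 S
2 200/149 8/5 -1596/745 192/745 -4 -3 E
3 10/13 25/26 -5/4 5/26 -5 -3 N
4 200/241 200/261 -76300/62901 -4000/62901 -5 -4 W
5 20/13 100/89 -2430/1157 -480/1157 -4 -4 S
6 200/149 8/5 -1596/745 192/745 -4 -3 E
final -5 -3 N

n=0: pose=(-5,-4,W); sL=200/241, sR=200/261; mL=-76300/62901, mR=-4000/62901; mL+mR=-80300/62901 → advance -1; mR−mL=100/87 → turn +1·90°
n=1: pose=(-4,-4,S); sL=20/13, sR=100/89; mL=-2430/1157, mR=-480/1157; mL+mR=-2910/1157 → advance -1; mR−mL=150/89 → turn +1·90°
n=2: pose=(-4,-3,E); sL=200/149, sR=8/5; mL=-1596/745, mR=192/745; mL+mR=-1404/745 → advance -1; mR−mL=12/5 → turn +1·90°
n=3: pose=(-5,-3,N); sL=10/13, sR=25/26; mL=-5/4, mR=5/26; mL+mR=-55/52 → advance -1; mR−mL=75/52 → turn +1·90°
n=4: pose=(-5,-4,W); sL=200/241, sR=200/261; mL=-76300/62901, mR=-4000/62901; mL+mR=-80300/62901 → advance -1; mR−mL=100/87 → turn +1·90°
n=5: pose=(-4,-4,S); sL=20/13, sR=100/89; mL=-2430/1157, mR=-480/1157; mL+mR=-2910/1157 → advance -1; mR−mL=150/89 → turn +1·90°
n=6: pose=(-4,-3,E); sL=200/149, sR=8/5; mL=-1596/745, mR=192/745; mL+mR=-1404/745 → advance -1; mR−mL=12/5 → turn +1·90°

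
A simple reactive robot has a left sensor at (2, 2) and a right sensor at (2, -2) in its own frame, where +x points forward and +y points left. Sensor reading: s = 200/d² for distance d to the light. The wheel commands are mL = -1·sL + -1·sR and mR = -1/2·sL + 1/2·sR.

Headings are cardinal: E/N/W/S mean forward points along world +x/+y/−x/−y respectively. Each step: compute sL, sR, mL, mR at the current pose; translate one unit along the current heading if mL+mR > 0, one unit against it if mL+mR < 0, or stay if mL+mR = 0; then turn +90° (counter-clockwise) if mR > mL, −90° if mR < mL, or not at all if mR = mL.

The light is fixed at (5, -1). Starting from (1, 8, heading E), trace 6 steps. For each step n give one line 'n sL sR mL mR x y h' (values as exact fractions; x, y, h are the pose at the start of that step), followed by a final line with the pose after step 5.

0 8/5 200/53 -1424/265 288/265 1 8 E
1 20/17 20/13 -600/221 40/221 0 8 N
2 40/17 200/149 -9360/2533 -1280/2533 0 7 W
3 5 25/9 -70/9 -10/9 1 7 S
4 8/5 200/53 -1424/265 288/265 1 8 E
5 20/17 20/13 -600/221 40/221 0 8 N
final 0 7 W

n=0: pose=(1,8,E); sL=8/5, sR=200/53; mL=-1424/265, mR=288/265; mL+mR=-1136/265 → advance -1; mR−mL=1712/265 → turn +1·90°
n=1: pose=(0,8,N); sL=20/17, sR=20/13; mL=-600/221, mR=40/221; mL+mR=-560/221 → advance -1; mR−mL=640/221 → turn +1·90°
n=2: pose=(0,7,W); sL=40/17, sR=200/149; mL=-9360/2533, mR=-1280/2533; mL+mR=-10640/2533 → advance -1; mR−mL=8080/2533 → turn +1·90°
n=3: pose=(1,7,S); sL=5, sR=25/9; mL=-70/9, mR=-10/9; mL+mR=-80/9 → advance -1; mR−mL=20/3 → turn +1·90°
n=4: pose=(1,8,E); sL=8/5, sR=200/53; mL=-1424/265, mR=288/265; mL+mR=-1136/265 → advance -1; mR−mL=1712/265 → turn +1·90°
n=5: pose=(0,8,N); sL=20/17, sR=20/13; mL=-600/221, mR=40/221; mL+mR=-560/221 → advance -1; mR−mL=640/221 → turn +1·90°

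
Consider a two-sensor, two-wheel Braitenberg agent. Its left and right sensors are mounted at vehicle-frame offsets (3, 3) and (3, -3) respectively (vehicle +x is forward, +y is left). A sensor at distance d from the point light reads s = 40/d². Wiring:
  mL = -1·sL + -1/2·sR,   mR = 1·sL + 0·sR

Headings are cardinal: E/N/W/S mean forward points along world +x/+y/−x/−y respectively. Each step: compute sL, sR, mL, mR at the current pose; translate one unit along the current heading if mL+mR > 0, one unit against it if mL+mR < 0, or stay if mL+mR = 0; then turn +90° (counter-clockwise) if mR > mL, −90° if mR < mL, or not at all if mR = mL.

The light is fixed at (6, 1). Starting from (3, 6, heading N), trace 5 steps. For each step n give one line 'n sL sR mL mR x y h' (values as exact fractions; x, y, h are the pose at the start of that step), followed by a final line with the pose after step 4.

n=0: pose=(3,6,N); sL=2/5, sR=5/8; mL=-57/80, mR=2/5; mL+mR=-5/16 → advance -1; mR−mL=89/80 → turn +1·90°
n=1: pose=(3,5,W); sL=40/37, sR=8/17; mL=-828/629, mR=40/37; mL+mR=-4/17 → advance -1; mR−mL=1508/629 → turn +1·90°
n=2: pose=(4,5,S); sL=20, sR=20/13; mL=-270/13, mR=20; mL+mR=-10/13 → advance -1; mR−mL=530/13 → turn +1·90°
n=3: pose=(4,6,E); sL=8/13, sR=8; mL=-60/13, mR=8/13; mL+mR=-4 → advance -1; mR−mL=68/13 → turn +1·90°
n=4: pose=(3,6,N); sL=2/5, sR=5/8; mL=-57/80, mR=2/5; mL+mR=-5/16 → advance -1; mR−mL=89/80 → turn +1·90°

0 2/5 5/8 -57/80 2/5 3 6 N
1 40/37 8/17 -828/629 40/37 3 5 W
2 20 20/13 -270/13 20 4 5 S
3 8/13 8 -60/13 8/13 4 6 E
4 2/5 5/8 -57/80 2/5 3 6 N
final 3 5 W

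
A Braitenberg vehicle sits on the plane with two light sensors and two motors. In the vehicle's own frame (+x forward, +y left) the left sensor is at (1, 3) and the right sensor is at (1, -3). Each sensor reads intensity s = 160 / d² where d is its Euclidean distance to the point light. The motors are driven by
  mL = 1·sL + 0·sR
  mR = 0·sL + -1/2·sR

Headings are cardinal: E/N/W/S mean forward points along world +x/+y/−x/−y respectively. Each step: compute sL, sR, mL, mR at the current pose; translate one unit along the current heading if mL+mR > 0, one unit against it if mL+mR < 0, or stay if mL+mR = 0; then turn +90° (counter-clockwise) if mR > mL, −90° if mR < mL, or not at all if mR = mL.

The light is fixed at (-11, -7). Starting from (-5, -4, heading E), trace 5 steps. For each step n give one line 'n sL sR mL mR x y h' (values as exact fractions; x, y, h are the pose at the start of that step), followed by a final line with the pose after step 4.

n=0: pose=(-5,-4,E); sL=32/17, sR=160/49; mL=32/17, mR=-80/49; mL+mR=208/833 → advance +1; mR−mL=-2928/833 → turn -1·90°
n=1: pose=(-4,-4,S); sL=20/13, sR=8; mL=20/13, mR=-4; mL+mR=-32/13 → advance -1; mR−mL=-72/13 → turn -1·90°
n=2: pose=(-4,-3,W); sL=160/37, sR=32/17; mL=160/37, mR=-16/17; mL+mR=2128/629 → advance +1; mR−mL=-3312/629 → turn -1·90°
n=3: pose=(-5,-3,N); sL=80/17, sR=80/53; mL=80/17, mR=-40/53; mL+mR=3560/901 → advance +1; mR−mL=-4920/901 → turn -1·90°
n=4: pose=(-5,-2,E); sL=160/113, sR=160/53; mL=160/113, mR=-80/53; mL+mR=-560/5989 → advance -1; mR−mL=-17520/5989 → turn -1·90°

0 32/17 160/49 32/17 -80/49 -5 -4 E
1 20/13 8 20/13 -4 -4 -4 S
2 160/37 32/17 160/37 -16/17 -4 -3 W
3 80/17 80/53 80/17 -40/53 -5 -3 N
4 160/113 160/53 160/113 -80/53 -5 -2 E
final -6 -2 S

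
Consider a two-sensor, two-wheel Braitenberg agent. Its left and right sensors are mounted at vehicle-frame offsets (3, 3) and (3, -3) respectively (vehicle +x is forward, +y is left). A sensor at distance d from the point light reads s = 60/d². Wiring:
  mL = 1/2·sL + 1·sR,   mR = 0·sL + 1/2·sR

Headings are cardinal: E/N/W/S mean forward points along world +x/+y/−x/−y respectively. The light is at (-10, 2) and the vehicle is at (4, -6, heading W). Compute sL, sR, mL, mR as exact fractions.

left sensor world pos  = (1, -9); dL² = 242
right sensor world pos = (1, -3); dR² = 146
sL = 60/242 = 30/121
sR = 60/146 = 30/73
mL = 1/2·sL + 1·sR = 4725/8833
mR = 0·sL + 1/2·sR = 15/73

30/121 30/73 4725/8833 15/73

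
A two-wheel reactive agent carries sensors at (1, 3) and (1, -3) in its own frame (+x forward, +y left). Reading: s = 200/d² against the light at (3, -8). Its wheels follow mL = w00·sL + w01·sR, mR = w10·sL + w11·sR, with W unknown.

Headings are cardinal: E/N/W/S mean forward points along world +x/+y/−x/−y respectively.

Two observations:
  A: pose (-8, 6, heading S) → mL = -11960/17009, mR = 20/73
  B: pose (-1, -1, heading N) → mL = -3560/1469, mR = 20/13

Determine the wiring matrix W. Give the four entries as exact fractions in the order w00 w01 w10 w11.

obs A: pose=(-8,6,S) → sL=200/233, sR=40/73, mL=-11960/17009, mR=20/73
obs B: pose=(-1,-1,N) → sL=200/113, sR=40/13, mL=-3560/1469, mR=20/13
sensor matrix S = [[200/233, 40/73], [200/113, 40/13]]; det S = 41760000/24986221
solve [mL_A; mL_B] = S·[w00; w01] and [mR_A; mR_B] = S·[w10; w11]:
  w00 = -1/2, w01 = -1/2, w10 = 0, w11 = 1/2

-1/2 -1/2 0 1/2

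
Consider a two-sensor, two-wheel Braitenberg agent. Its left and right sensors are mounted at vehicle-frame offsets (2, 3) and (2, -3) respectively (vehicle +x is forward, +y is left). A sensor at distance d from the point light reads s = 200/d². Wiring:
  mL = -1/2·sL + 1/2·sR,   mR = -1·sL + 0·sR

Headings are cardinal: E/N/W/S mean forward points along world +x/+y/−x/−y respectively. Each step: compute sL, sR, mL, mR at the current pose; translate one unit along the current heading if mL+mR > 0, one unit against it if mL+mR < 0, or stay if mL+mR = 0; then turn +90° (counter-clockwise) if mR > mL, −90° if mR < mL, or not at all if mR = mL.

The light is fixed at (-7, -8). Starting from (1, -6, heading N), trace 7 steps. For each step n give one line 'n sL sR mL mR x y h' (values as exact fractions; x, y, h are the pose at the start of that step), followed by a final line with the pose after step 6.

n=0: pose=(1,-6,N); sL=200/41, sR=200/137; mL=-9600/5617, mR=-200/41; mL+mR=-37000/5617 → advance -1; mR−mL=-17800/5617 → turn -1·90°
n=1: pose=(1,-7,E); sL=50/29, sR=25/13; mL=75/754, mR=-50/29; mL+mR=-1225/754 → advance -1; mR−mL=-1375/754 → turn -1·90°
n=2: pose=(0,-7,S); sL=200/101, sR=200/17; mL=8400/1717, mR=-200/101; mL+mR=5000/1717 → advance +1; mR−mL=-11800/1717 → turn -1·90°
n=3: pose=(0,-8,W); sL=100/17, sR=100/17; mL=0, mR=-100/17; mL+mR=-100/17 → advance -1; mR−mL=-100/17 → turn -1·90°
n=4: pose=(1,-8,N); sL=200/29, sR=8/5; mL=-384/145, mR=-200/29; mL+mR=-1384/145 → advance -1; mR−mL=-616/145 → turn -1·90°
n=5: pose=(1,-9,E); sL=25/13, sR=50/29; mL=-75/754, mR=-25/13; mL+mR=-1525/754 → advance -1; mR−mL=-1375/754 → turn -1·90°
n=6: pose=(0,-9,S); sL=200/109, sR=8; mL=336/109, mR=-200/109; mL+mR=136/109 → advance +1; mR−mL=-536/109 → turn -1·90°

0 200/41 200/137 -9600/5617 -200/41 1 -6 N
1 50/29 25/13 75/754 -50/29 1 -7 E
2 200/101 200/17 8400/1717 -200/101 0 -7 S
3 100/17 100/17 0 -100/17 0 -8 W
4 200/29 8/5 -384/145 -200/29 1 -8 N
5 25/13 50/29 -75/754 -25/13 1 -9 E
6 200/109 8 336/109 -200/109 0 -9 S
final 0 -10 W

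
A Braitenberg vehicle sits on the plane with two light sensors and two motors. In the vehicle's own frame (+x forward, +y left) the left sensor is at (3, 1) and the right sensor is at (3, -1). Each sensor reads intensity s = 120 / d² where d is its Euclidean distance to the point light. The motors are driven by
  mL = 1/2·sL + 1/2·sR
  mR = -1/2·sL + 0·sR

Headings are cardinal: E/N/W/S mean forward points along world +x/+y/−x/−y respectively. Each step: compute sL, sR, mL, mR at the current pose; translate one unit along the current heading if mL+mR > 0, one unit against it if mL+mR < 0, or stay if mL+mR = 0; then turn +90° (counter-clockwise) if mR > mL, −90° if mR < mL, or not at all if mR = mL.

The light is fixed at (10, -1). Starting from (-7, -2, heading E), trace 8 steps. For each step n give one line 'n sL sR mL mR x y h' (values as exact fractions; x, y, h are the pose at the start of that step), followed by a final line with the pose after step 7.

n=0: pose=(-7,-2,E); sL=30/49, sR=3/5; mL=297/490, mR=-15/49; mL+mR=3/10 → advance +1; mR−mL=-447/490 → turn -1·90°
n=1: pose=(-6,-2,S); sL=120/241, sR=24/61; mL=6552/14701, mR=-60/241; mL+mR=12/61 → advance +1; mR−mL=-10212/14701 → turn -1·90°
n=2: pose=(-6,-3,W); sL=12/37, sR=60/181; mL=2196/6697, mR=-6/37; mL+mR=30/181 → advance +1; mR−mL=-3282/6697 → turn -1·90°
n=3: pose=(-7,-3,N); sL=24/65, sR=120/257; mL=6984/16705, mR=-12/65; mL+mR=60/257 → advance +1; mR−mL=-10068/16705 → turn -1·90°
n=4: pose=(-7,-2,E); sL=30/49, sR=3/5; mL=297/490, mR=-15/49; mL+mR=3/10 → advance +1; mR−mL=-447/490 → turn -1·90°
n=5: pose=(-6,-2,S); sL=120/241, sR=24/61; mL=6552/14701, mR=-60/241; mL+mR=12/61 → advance +1; mR−mL=-10212/14701 → turn -1·90°
n=6: pose=(-6,-3,W); sL=12/37, sR=60/181; mL=2196/6697, mR=-6/37; mL+mR=30/181 → advance +1; mR−mL=-3282/6697 → turn -1·90°
n=7: pose=(-7,-3,N); sL=24/65, sR=120/257; mL=6984/16705, mR=-12/65; mL+mR=60/257 → advance +1; mR−mL=-10068/16705 → turn -1·90°

0 30/49 3/5 297/490 -15/49 -7 -2 E
1 120/241 24/61 6552/14701 -60/241 -6 -2 S
2 12/37 60/181 2196/6697 -6/37 -6 -3 W
3 24/65 120/257 6984/16705 -12/65 -7 -3 N
4 30/49 3/5 297/490 -15/49 -7 -2 E
5 120/241 24/61 6552/14701 -60/241 -6 -2 S
6 12/37 60/181 2196/6697 -6/37 -6 -3 W
7 24/65 120/257 6984/16705 -12/65 -7 -3 N
final -7 -2 E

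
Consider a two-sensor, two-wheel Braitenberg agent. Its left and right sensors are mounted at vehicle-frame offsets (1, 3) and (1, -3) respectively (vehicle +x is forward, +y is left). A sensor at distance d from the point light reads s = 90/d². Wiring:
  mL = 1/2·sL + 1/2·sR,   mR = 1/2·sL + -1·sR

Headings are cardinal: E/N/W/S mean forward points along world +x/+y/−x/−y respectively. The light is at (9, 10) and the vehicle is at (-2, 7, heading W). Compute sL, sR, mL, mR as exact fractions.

1/2 5/8 9/16 -3/8

left sensor world pos  = (-3, 4); dL² = 180
right sensor world pos = (-3, 10); dR² = 144
sL = 90/180 = 1/2
sR = 90/144 = 5/8
mL = 1/2·sL + 1/2·sR = 9/16
mR = 1/2·sL + -1·sR = -3/8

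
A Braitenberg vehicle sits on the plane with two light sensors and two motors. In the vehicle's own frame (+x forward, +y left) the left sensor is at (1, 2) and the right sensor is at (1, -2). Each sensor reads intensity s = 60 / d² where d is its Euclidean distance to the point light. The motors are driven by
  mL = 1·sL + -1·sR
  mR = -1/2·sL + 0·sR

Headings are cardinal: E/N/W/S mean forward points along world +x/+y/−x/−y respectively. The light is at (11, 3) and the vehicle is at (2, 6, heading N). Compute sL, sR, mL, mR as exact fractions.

left sensor world pos  = (0, 7); dL² = 137
right sensor world pos = (4, 7); dR² = 65
sL = 60/137 = 60/137
sR = 60/65 = 12/13
mL = 1·sL + -1·sR = -864/1781
mR = -1/2·sL + 0·sR = -30/137

60/137 12/13 -864/1781 -30/137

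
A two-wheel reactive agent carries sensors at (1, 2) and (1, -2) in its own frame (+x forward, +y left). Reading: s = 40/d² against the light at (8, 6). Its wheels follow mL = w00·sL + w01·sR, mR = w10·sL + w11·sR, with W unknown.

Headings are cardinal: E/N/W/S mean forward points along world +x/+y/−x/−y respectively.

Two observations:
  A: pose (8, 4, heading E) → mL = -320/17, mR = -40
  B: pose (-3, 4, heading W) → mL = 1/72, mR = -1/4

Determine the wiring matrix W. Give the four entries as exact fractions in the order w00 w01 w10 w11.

-1/2 1/2 -1 0

obs A: pose=(8,4,E) → sL=40, sR=40/17, mL=-320/17, mR=-40
obs B: pose=(-3,4,W) → sL=1/4, sR=5/18, mL=1/72, mR=-1/4
sensor matrix S = [[40, 40/17], [1/4, 5/18]]; det S = 1610/153
solve [mL_A; mL_B] = S·[w00; w01] and [mR_A; mR_B] = S·[w10; w11]:
  w00 = -1/2, w01 = 1/2, w10 = -1, w11 = 0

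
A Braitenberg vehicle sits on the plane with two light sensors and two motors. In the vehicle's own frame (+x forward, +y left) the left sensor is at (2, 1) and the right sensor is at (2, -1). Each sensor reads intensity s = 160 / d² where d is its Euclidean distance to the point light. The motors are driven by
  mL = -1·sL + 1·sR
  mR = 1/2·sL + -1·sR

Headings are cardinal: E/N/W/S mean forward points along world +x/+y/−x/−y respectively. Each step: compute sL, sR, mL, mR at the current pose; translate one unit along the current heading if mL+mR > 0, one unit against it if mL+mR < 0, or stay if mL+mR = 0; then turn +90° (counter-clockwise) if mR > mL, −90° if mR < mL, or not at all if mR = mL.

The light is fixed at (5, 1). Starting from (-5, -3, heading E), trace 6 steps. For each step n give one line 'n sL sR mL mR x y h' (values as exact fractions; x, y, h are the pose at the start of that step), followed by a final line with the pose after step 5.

n=0: pose=(-5,-3,E); sL=160/73, sR=160/89; mL=-2560/6497, mR=-4560/6497; mL+mR=-80/73 → advance -1; mR−mL=-2000/6497 → turn -1·90°
n=1: pose=(-6,-3,S); sL=20/17, sR=8/9; mL=-44/153, mR=-46/153; mL+mR=-10/17 → advance -1; mR−mL=-2/153 → turn -1·90°
n=2: pose=(-6,-2,W); sL=32/37, sR=160/173; mL=384/6401, mR=-3152/6401; mL+mR=-16/37 → advance -1; mR−mL=-3536/6401 → turn -1·90°
n=3: pose=(-5,-2,N); sL=80/61, sR=80/41; mL=1600/2501, mR=-3240/2501; mL+mR=-40/61 → advance -1; mR−mL=-4840/2501 → turn -1·90°
n=4: pose=(-5,-3,E); sL=160/73, sR=160/89; mL=-2560/6497, mR=-4560/6497; mL+mR=-80/73 → advance -1; mR−mL=-2000/6497 → turn -1·90°
n=5: pose=(-6,-3,S); sL=20/17, sR=8/9; mL=-44/153, mR=-46/153; mL+mR=-10/17 → advance -1; mR−mL=-2/153 → turn -1·90°

0 160/73 160/89 -2560/6497 -4560/6497 -5 -3 E
1 20/17 8/9 -44/153 -46/153 -6 -3 S
2 32/37 160/173 384/6401 -3152/6401 -6 -2 W
3 80/61 80/41 1600/2501 -3240/2501 -5 -2 N
4 160/73 160/89 -2560/6497 -4560/6497 -5 -3 E
5 20/17 8/9 -44/153 -46/153 -6 -3 S
final -6 -2 W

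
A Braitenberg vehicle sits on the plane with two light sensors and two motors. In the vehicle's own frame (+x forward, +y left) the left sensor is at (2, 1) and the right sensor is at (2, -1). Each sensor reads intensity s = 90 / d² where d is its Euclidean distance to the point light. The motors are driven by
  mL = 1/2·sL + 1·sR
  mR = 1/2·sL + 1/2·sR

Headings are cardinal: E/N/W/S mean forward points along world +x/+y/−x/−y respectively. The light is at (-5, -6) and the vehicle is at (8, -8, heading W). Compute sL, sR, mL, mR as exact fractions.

left sensor world pos  = (6, -9); dL² = 130
right sensor world pos = (6, -7); dR² = 122
sL = 90/130 = 9/13
sR = 90/122 = 45/61
mL = 1/2·sL + 1·sR = 1719/1586
mR = 1/2·sL + 1/2·sR = 567/793

9/13 45/61 1719/1586 567/793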